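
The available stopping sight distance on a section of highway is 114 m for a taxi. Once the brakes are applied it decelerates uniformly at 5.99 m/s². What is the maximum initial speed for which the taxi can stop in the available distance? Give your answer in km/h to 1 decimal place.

v²/(2a) = d ⇒ v = √(2 × 5.990 × 114) = √1365.72 = 36.9556 m/s.
36.9556 m/s × 3.6 = 133.040 km/h.

Maximum speed ≈ 133.0 km/h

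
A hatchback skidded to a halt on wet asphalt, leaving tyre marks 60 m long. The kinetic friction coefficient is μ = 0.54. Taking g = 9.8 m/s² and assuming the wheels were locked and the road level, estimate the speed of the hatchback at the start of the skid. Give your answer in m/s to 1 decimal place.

Deceleration a = μg = 0.54 × 9.8 = 5.292 m/s².
v = √(2a·d) = √(2 × 5.292 × 60) = √635.040 = 25.2000 m/s.

Initial speed ≈ 25.2 m/s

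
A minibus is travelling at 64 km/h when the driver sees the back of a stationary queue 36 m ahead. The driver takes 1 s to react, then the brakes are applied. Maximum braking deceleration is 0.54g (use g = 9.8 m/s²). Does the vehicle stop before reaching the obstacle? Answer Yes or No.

No

64 km/h ÷ 3.6 = 17.7778 m/s.
a = 0.54 × 9.8 = 5.292 m/s².
Reaction distance = 17.7778 × 1 = 17.778 m.
Braking distance = v²/(2a) = 316.050 / 10.584 = 29.861 m.
Total stopping distance = 17.778 + 29.861 = 47.639 m, vs 36 m available — it cannot stop in time and overshoots by 47.639 − 36 = 11.639 m.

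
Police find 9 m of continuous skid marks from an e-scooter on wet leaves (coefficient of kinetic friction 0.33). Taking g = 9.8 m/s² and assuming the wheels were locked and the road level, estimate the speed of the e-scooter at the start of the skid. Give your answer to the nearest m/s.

Deceleration a = μg = 0.33 × 9.8 = 3.234 m/s².
v = √(2a·d) = √(2 × 3.234 × 9) = √58.212 = 7.6297 m/s.

Initial speed ≈ 8 m/s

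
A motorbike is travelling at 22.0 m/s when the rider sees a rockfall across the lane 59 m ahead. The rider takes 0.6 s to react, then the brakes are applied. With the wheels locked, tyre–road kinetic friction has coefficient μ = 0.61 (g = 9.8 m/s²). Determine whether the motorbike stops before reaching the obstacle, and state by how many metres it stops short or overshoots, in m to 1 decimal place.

a = μg = 0.61 × 9.8 = 5.978 m/s².
Reaction distance = 22.0000 × 0.6 = 13.200 m.
Braking distance = v²/(2a) = 484.000 / 11.956 = 40.482 m.
Total stopping distance = 13.200 + 40.482 = 53.682 m, vs 59 m available — it stops with 59 − 53.682 = 5.318 m to spare.

Yes — it stops 5.3 m short of the obstacle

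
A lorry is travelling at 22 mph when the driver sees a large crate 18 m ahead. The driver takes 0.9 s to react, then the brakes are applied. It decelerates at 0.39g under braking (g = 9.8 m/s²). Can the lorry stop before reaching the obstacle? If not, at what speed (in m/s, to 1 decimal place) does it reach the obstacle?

22 mph × 0.44704 = 9.8349 m/s.
a = 0.39 × 9.8 = 3.822 m/s².
Reaction distance = 9.8349 × 0.9 = 8.851 m.
Braking distance needed to stop: v²/(2a) = 96.725 / 7.644 = 12.654 m, so total needed = 8.851 + 12.654 = 21.505 m > 18 m — it cannot stop.
Distance remaining when braking begins: 18 − 8.851 = 9.149 m.
v² = v₀² − 2a·d = 96.725 − 2 × 3.822 × 9.149 = 26.790 m²/s².
v = √26.790 = 5.176 m/s.

No — it strikes the obstacle at 5.2 m/s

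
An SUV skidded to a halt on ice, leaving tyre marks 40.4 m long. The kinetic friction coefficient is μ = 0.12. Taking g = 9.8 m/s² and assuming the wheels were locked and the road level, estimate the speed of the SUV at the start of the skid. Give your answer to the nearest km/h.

Initial speed ≈ 35 km/h

Deceleration a = μg = 0.12 × 9.8 = 1.176 m/s².
v = √(2a·d) = √(2 × 1.176 × 40.4) = √95.021 = 9.7479 m/s.
= 9.7479 × 3.6 = 35.092 km/h.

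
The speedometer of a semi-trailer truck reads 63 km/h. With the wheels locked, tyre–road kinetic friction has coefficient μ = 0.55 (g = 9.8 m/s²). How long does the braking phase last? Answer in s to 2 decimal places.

63 km/h ÷ 3.6 = 17.5000 m/s.
a = μg = 0.55 × 9.8 = 5.390 m/s².
Braking time = v/a = 17.5000 / 5.390 = 3.247 s.

Braking time ≈ 3.25 s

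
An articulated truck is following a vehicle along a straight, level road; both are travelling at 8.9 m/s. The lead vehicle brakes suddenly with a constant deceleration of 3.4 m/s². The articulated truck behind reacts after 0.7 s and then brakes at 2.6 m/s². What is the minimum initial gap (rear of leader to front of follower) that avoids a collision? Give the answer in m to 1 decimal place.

Minimum gap ≈ 9.8 m

Leader travels v²/(2a_L) = 79.210 / 6.800 = 11.649 m before stopping.
Follower covers v·t_r = 8.9000 × 0.7 = 6.230 m while reacting, then v²/(2a_F) = 79.210 / 5.200 = 15.233 m while braking, for a total of 6.230 + 15.233 = 21.463 m.
Since a_F ≤ a_L and the follower starts braking later, the follower is never slower than the leader, so the closest approach is when both have stopped.
Minimum gap = 21.463 − 11.649 = 9.814 m.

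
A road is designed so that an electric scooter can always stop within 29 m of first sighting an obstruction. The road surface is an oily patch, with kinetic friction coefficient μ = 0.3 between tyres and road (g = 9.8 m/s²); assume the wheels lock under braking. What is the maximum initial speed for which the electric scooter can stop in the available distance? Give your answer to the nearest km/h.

Maximum speed ≈ 47 km/h

a = μg = 0.3 × 9.8 = 2.940 m/s².
v²/(2a) = d ⇒ v = √(2 × 2.940 × 29) = √170.52 = 13.0583 m/s.
13.0583 m/s × 3.6 = 47.010 km/h.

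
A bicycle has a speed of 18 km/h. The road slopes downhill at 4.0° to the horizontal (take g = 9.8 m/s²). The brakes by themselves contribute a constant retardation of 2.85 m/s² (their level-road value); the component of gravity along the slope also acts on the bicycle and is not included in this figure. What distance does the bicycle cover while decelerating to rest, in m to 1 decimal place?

Braking distance ≈ 5.8 m

18 km/h ÷ 3.6 = 5.0000 m/s.
Gravity along the downhill slope reduces the braking deceleration: a_eff = 2.850 − 9.8·sin 4.0° = 2.850 − 0.684 = 2.166 m/s².
Braking distance = v²/(2a) = 5.0000² / (2 × 2.166) = 25.000 / 4.332 = 5.771 m.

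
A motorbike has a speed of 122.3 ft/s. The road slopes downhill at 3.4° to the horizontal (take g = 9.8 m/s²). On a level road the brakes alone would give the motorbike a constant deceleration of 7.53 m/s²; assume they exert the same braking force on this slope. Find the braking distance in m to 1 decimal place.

122.3 ft/s × 0.3048 = 37.2770 m/s.
Gravity along the downhill slope reduces the braking deceleration: a_eff = 7.530 − 9.8·sin 3.4° = 7.530 − 0.581 = 6.949 m/s².
Braking distance = v²/(2a) = 37.2770² / (2 × 6.949) = 1389.575 / 13.898 = 99.984 m.

Braking distance ≈ 100.0 m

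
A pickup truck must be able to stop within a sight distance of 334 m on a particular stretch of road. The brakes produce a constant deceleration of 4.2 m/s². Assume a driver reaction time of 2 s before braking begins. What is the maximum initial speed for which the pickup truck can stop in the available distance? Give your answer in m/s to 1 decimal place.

Stopping distance: v·t_r + v²/(2a) = 334 with t_r = 2 s and a = 4.200 m/s².
So v² + 16.800 v − 2805.60 = 0.
Positive root: v = −a·t_r + √((a·t_r)² + 2a·d) = −8.400 + √(70.560 + 2805.60) = 45.2298 m/s.

Maximum speed ≈ 45.2 m/s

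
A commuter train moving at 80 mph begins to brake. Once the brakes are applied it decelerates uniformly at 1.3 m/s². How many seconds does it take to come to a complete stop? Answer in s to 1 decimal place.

Braking time ≈ 27.5 s

80 mph × 0.44704 = 35.7632 m/s.
Braking time = v/a = 35.7632 / 1.300 = 27.510 s.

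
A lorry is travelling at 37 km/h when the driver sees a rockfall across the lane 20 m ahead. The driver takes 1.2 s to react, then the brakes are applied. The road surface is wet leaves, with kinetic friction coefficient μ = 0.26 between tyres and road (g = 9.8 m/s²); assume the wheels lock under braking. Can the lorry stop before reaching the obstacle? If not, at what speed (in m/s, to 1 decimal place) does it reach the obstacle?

37 km/h ÷ 3.6 = 10.2778 m/s.
a = μg = 0.26 × 9.8 = 2.548 m/s².
Reaction distance = 10.2778 × 1.2 = 12.333 m.
Braking distance needed to stop: v²/(2a) = 105.633 / 5.096 = 20.729 m, so total needed = 12.333 + 20.729 = 33.062 m > 20 m — it cannot stop.
Distance remaining when braking begins: 20 − 12.333 = 7.667 m.
v² = v₀² − 2a·d = 105.633 − 2 × 2.548 × 7.667 = 66.562 m²/s².
v = √66.562 = 8.159 m/s.

No — it strikes the obstacle at 8.2 m/s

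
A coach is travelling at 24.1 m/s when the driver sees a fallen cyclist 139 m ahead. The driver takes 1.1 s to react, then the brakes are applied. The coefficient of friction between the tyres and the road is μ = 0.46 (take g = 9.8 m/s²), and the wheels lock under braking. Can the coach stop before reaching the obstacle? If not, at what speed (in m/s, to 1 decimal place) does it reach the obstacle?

a = μg = 0.46 × 9.8 = 4.508 m/s².
Reaction distance = 24.1000 × 1.1 = 26.510 m.
Braking distance = v²/(2a) = 580.810 / 9.016 = 64.420 m.
Total stopping distance = 26.510 + 64.420 = 90.930 m, vs 139 m available — it stops with 139 − 90.930 = 48.070 m to spare.

Yes — it stops about 48.1 m short of the obstacle, so it never reaches it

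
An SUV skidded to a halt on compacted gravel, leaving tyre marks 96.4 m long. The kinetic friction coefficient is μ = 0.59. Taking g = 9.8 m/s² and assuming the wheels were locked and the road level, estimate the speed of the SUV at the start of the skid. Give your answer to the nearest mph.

Initial speed ≈ 75 mph

Deceleration a = μg = 0.59 × 9.8 = 5.782 m/s².
v = √(2a·d) = √(2 × 5.782 × 96.4) = √1114.770 = 33.3882 m/s.
= 33.3882 ÷ 0.44704 = 74.687 mph.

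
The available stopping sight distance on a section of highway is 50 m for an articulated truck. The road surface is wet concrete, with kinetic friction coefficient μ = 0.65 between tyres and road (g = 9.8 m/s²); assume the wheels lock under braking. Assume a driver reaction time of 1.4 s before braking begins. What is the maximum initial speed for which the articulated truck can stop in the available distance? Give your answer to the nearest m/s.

a = μg = 0.65 × 9.8 = 6.370 m/s².
Stopping distance: v·t_r + v²/(2a) = 50 with t_r = 1.4 s and a = 6.370 m/s².
So v² + 17.836 v − 637.00 = 0.
Positive root: v = −a·t_r + √((a·t_r)² + 2a·d) = −8.918 + √(79.531 + 637.00) = 17.8501 m/s.

Maximum speed ≈ 18 m/s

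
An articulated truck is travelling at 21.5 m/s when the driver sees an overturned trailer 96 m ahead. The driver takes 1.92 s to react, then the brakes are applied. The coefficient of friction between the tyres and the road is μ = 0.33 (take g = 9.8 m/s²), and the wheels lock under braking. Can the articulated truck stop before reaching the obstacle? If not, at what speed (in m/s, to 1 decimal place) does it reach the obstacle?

a = μg = 0.33 × 9.8 = 3.234 m/s².
Reaction distance = 21.5000 × 1.92 = 41.280 m.
Braking distance needed to stop: v²/(2a) = 462.250 / 6.468 = 71.467 m, so total needed = 41.280 + 71.467 = 112.747 m > 96 m — it cannot stop.
Distance remaining when braking begins: 96 − 41.280 = 54.720 m.
v² = v₀² − 2a·d = 462.250 − 2 × 3.234 × 54.720 = 108.321 m²/s².
v = √108.321 = 10.408 m/s.

No — it strikes the obstacle at 10.4 m/s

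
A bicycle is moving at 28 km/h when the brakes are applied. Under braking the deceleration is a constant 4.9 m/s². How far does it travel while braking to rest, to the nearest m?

Braking distance ≈ 6 m

28 km/h ÷ 3.6 = 7.7778 m/s.
Braking distance = v²/(2a) = 7.7778² / (2 × 4.900) = 60.494 / 9.800 = 6.173 m.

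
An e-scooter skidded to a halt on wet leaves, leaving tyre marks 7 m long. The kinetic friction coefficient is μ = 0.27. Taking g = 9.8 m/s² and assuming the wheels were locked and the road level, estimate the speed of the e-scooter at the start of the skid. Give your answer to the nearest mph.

Initial speed ≈ 14 mph

Deceleration a = μg = 0.27 × 9.8 = 2.646 m/s².
v = √(2a·d) = √(2 × 2.646 × 7) = √37.044 = 6.0864 m/s.
= 6.0864 ÷ 0.44704 = 13.615 mph.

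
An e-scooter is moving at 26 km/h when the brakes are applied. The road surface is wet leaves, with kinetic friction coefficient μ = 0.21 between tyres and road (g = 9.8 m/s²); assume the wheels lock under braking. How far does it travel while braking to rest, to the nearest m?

26 km/h ÷ 3.6 = 7.2222 m/s.
a = μg = 0.21 × 9.8 = 2.058 m/s².
Braking distance = v²/(2a) = 7.2222² / (2 × 2.058) = 52.160 / 4.116 = 12.672 m.

Braking distance ≈ 13 m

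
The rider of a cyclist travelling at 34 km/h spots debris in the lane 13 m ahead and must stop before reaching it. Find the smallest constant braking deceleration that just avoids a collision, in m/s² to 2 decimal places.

34 km/h ÷ 3.6 = 9.4444 m/s.
v² = 2a·d ⇒ a = v²/(2d) = 9.4444² / (2 × 13.000) = 89.197 / 26.000 = 3.4307 m/s².

Required deceleration ≈ 3.43 m/s²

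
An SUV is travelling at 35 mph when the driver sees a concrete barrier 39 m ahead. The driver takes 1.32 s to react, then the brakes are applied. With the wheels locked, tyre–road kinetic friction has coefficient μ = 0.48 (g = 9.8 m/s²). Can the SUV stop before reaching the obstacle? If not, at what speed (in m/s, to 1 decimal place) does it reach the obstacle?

No — it strikes the obstacle at 8.5 m/s

35 mph × 0.44704 = 15.6464 m/s.
a = μg = 0.48 × 9.8 = 4.704 m/s².
Reaction distance = 15.6464 × 1.32 = 20.653 m.
Braking distance needed to stop: v²/(2a) = 244.810 / 9.408 = 26.021 m, so total needed = 20.653 + 26.021 = 46.674 m > 39 m — it cannot stop.
Distance remaining when braking begins: 39 − 20.653 = 18.347 m.
v² = v₀² − 2a·d = 244.810 − 2 × 4.704 × 18.347 = 72.201 m²/s².
v = √72.201 = 8.497 m/s.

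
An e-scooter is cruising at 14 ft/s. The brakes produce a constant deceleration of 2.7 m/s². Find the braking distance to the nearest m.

Braking distance ≈ 3 m

14 ft/s × 0.3048 = 4.2672 m/s.
Braking distance = v²/(2a) = 4.2672² / (2 × 2.700) = 18.209 / 5.400 = 3.372 m.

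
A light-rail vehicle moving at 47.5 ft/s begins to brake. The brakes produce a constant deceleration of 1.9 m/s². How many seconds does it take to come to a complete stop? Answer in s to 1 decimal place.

Braking time ≈ 7.6 s

47.5 ft/s × 0.3048 = 14.4780 m/s.
Braking time = v/a = 14.4780 / 1.900 = 7.620 s.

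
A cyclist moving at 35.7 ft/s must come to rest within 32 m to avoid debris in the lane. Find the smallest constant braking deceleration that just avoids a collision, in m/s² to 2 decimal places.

35.7 ft/s × 0.3048 = 10.8814 m/s.
v² = 2a·d ⇒ a = v²/(2d) = 10.8814² / (2 × 32.000) = 118.405 / 64.000 = 1.8501 m/s².

Required deceleration ≈ 1.85 m/s²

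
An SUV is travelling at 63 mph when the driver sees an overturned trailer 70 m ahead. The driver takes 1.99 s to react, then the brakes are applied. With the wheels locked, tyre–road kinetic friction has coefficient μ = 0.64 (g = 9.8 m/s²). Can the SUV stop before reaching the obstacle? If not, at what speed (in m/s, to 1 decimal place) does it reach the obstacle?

63 mph × 0.44704 = 28.1635 m/s.
a = μg = 0.64 × 9.8 = 6.272 m/s².
Reaction distance = 28.1635 × 1.99 = 56.045 m.
Braking distance needed to stop: v²/(2a) = 793.183 / 12.544 = 63.232 m, so total needed = 56.045 + 63.232 = 119.277 m > 70 m — it cannot stop.
Distance remaining when braking begins: 70 − 56.045 = 13.955 m.
v² = v₀² − 2a·d = 793.183 − 2 × 6.272 × 13.955 = 618.131 m²/s².
v = √618.131 = 24.862 m/s.

No — it strikes the obstacle at 24.9 m/s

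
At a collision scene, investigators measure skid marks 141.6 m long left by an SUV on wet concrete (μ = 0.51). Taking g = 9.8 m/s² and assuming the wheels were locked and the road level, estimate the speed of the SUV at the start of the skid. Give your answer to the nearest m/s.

Initial speed ≈ 38 m/s

Deceleration a = μg = 0.51 × 9.8 = 4.998 m/s².
v = √(2a·d) = √(2 × 4.998 × 141.6) = √1415.434 = 37.6223 m/s.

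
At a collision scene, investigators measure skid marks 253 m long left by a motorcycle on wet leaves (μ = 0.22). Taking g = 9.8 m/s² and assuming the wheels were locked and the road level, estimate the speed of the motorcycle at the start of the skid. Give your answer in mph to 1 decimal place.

Deceleration a = μg = 0.22 × 9.8 = 2.156 m/s².
v = √(2a·d) = √(2 × 2.156 × 253) = √1090.936 = 33.0293 m/s.
= 33.0293 ÷ 0.44704 = 73.884 mph.

Initial speed ≈ 73.9 mph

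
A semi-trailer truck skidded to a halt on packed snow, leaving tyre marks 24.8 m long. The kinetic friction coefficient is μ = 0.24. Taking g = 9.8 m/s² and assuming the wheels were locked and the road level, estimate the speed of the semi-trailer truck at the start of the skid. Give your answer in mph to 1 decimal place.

Initial speed ≈ 24.2 mph

Deceleration a = μg = 0.24 × 9.8 = 2.352 m/s².
v = √(2a·d) = √(2 × 2.352 × 24.8) = √116.659 = 10.8009 m/s.
= 10.8009 ÷ 0.44704 = 24.161 mph.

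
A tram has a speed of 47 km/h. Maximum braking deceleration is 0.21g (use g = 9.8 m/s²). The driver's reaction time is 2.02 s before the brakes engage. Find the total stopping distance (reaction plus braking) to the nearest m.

47 km/h ÷ 3.6 = 13.0556 m/s.
a = 0.21 × 9.8 = 2.058 m/s².
Reaction distance = v·t_r = 13.0556 × 2.02 = 26.372 m.
Braking distance = v²/(2a) = 13.0556² / (2 × 2.058) = 170.449 / 4.116 = 41.411 m.
Total = 26.372 + 41.411 = 67.783 m.

Total stopping distance ≈ 68 m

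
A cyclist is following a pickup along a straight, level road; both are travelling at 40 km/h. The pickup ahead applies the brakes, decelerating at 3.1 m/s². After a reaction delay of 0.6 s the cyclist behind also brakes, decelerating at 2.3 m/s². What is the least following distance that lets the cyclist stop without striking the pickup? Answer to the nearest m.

40 km/h ÷ 3.6 = 11.1111 m/s.
Leader travels v²/(2a_L) = 123.457 / 6.200 = 19.912 m before stopping.
Follower covers v·t_r = 11.1111 × 0.6 = 6.667 m while reacting, then v²/(2a_F) = 123.457 / 4.600 = 26.838 m while braking, for a total of 6.667 + 26.838 = 33.505 m.
Since a_F ≤ a_L and the follower starts braking later, the follower is never slower than the leader, so the closest approach is when both have stopped.
Minimum gap = 33.505 − 19.912 = 13.593 m.

Minimum gap ≈ 14 m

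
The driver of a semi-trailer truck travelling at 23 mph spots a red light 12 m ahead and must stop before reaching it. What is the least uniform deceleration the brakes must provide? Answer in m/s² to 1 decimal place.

Required deceleration ≈ 4.4 m/s²

23 mph × 0.44704 = 10.2819 m/s.
v² = 2a·d ⇒ a = v²/(2d) = 10.2819² / (2 × 12.000) = 105.717 / 24.000 = 4.4049 m/s².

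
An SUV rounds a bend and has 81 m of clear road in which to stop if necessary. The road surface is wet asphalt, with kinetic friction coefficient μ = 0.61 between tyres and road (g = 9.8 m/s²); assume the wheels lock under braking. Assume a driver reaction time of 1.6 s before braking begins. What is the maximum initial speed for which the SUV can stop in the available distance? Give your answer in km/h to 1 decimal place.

Maximum speed ≈ 82.8 km/h

a = μg = 0.61 × 9.8 = 5.978 m/s².
Stopping distance: v·t_r + v²/(2a) = 81 with t_r = 1.6 s and a = 5.978 m/s².
So v² + 19.130 v − 968.44 = 0.
Positive root: v = −a·t_r + √((a·t_r)² + 2a·d) = −9.565 + √(91.489 + 968.44) = 22.9916 m/s.
22.9916 m/s × 3.6 = 82.770 km/h.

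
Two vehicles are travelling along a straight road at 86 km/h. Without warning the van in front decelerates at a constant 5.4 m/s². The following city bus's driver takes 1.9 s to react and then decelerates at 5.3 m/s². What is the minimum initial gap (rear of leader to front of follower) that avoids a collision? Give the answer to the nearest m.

86 km/h ÷ 3.6 = 23.8889 m/s.
Leader travels v²/(2a_L) = 570.680 / 10.800 = 52.841 m before stopping.
Follower covers v·t_r = 23.8889 × 1.9 = 45.389 m while reacting, then v²/(2a_F) = 570.680 / 10.600 = 53.838 m while braking, for a total of 45.389 + 53.838 = 99.227 m.
Since a_F ≤ a_L and the follower starts braking later, the follower is never slower than the leader, so the closest approach is when both have stopped.
Minimum gap = 99.227 − 52.841 = 46.386 m.

Minimum gap ≈ 46 m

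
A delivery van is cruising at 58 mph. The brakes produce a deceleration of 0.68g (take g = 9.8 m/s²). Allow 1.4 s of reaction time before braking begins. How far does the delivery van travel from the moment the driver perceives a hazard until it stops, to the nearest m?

Total stopping distance ≈ 87 m

58 mph × 0.44704 = 25.9283 m/s.
a = 0.68 × 9.8 = 6.664 m/s².
Reaction distance = v·t_r = 25.9283 × 1.4 = 36.300 m.
Braking distance = v²/(2a) = 25.9283² / (2 × 6.664) = 672.277 / 13.328 = 50.441 m.
Total = 36.300 + 50.441 = 86.741 m.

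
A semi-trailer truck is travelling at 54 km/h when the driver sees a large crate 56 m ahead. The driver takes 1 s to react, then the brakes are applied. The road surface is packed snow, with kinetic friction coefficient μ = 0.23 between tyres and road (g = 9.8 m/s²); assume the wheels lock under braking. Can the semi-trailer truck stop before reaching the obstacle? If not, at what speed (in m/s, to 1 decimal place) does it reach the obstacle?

No — it strikes the obstacle at 6.3 m/s

54 km/h ÷ 3.6 = 15.0000 m/s.
a = μg = 0.23 × 9.8 = 2.254 m/s².
Reaction distance = 15.0000 × 1 = 15.000 m.
Braking distance needed to stop: v²/(2a) = 225.000 / 4.508 = 49.911 m, so total needed = 15.000 + 49.911 = 64.911 m > 56 m — it cannot stop.
Distance remaining when braking begins: 56 − 15.000 = 41.000 m.
v² = v₀² − 2a·d = 225.000 − 2 × 2.254 × 41.000 = 40.172 m²/s².
v = √40.172 = 6.338 m/s.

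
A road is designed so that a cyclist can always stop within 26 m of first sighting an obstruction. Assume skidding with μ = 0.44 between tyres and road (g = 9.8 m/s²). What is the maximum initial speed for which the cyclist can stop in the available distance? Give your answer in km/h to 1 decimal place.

Maximum speed ≈ 53.9 km/h

a = μg = 0.44 × 9.8 = 4.312 m/s².
v²/(2a) = d ⇒ v = √(2 × 4.312 × 26) = √224.22 = 14.9740 m/s.
14.9740 m/s × 3.6 = 53.906 km/h.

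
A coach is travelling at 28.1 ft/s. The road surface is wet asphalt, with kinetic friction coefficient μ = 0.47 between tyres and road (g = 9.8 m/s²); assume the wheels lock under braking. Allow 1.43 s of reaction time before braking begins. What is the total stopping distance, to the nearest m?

28.1 ft/s × 0.3048 = 8.5649 m/s.
a = μg = 0.47 × 9.8 = 4.606 m/s².
Reaction distance = v·t_r = 8.5649 × 1.43 = 12.248 m.
Braking distance = v²/(2a) = 8.5649² / (2 × 4.606) = 73.358 / 9.212 = 7.963 m.
Total = 12.248 + 7.963 = 20.211 m.

Total stopping distance ≈ 20 m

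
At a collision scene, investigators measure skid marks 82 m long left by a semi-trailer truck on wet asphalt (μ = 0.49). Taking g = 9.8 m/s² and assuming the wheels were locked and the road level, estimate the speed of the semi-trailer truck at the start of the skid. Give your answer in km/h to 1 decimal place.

Deceleration a = μg = 0.49 × 9.8 = 4.802 m/s².
v = √(2a·d) = √(2 × 4.802 × 82) = √787.528 = 28.0629 m/s.
= 28.0629 × 3.6 = 101.026 km/h.

Initial speed ≈ 101.0 km/h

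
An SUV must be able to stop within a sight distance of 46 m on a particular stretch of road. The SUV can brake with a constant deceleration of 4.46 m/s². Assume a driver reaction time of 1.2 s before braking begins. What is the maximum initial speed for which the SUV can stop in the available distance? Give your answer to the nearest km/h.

Maximum speed ≈ 56 km/h

Stopping distance: v·t_r + v²/(2a) = 46 with t_r = 1.2 s and a = 4.460 m/s².
So v² + 10.704 v − 410.32 = 0.
Positive root: v = −a·t_r + √((a·t_r)² + 2a·d) = −5.352 + √(28.644 + 410.32) = 15.5995 m/s.
15.5995 m/s × 3.6 = 56.158 km/h.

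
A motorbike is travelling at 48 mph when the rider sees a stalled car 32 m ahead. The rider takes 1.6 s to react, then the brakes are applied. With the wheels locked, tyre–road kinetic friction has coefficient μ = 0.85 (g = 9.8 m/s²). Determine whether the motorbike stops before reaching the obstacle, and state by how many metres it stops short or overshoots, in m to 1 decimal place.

48 mph × 0.44704 = 21.4579 m/s.
a = μg = 0.85 × 9.8 = 8.330 m/s².
Reaction distance = 21.4579 × 1.6 = 34.333 m.
Braking distance = v²/(2a) = 460.441 / 16.660 = 27.638 m.
Total stopping distance = 34.333 + 27.638 = 61.971 m, vs 32 m available — it cannot stop in time and overshoots by 61.971 − 32 = 29.971 m.

No — it overshoots by 30.0 m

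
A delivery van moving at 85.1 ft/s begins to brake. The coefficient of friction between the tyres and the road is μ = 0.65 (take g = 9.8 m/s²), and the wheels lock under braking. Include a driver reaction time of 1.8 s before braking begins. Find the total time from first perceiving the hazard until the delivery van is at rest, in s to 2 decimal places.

Total time ≈ 5.87 s

85.1 ft/s × 0.3048 = 25.9385 m/s.
a = μg = 0.65 × 9.8 = 6.370 m/s².
Braking time = v/a = 25.9385 / 6.370 = 4.072 s.
Total = 1.8 + 4.072 = 5.872 s.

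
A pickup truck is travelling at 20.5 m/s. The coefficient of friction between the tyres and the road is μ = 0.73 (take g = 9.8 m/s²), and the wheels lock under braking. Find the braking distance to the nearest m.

a = μg = 0.73 × 9.8 = 7.154 m/s².
Braking distance = v²/(2a) = 20.5000² / (2 × 7.154) = 420.250 / 14.308 = 29.372 m.

Braking distance ≈ 29 m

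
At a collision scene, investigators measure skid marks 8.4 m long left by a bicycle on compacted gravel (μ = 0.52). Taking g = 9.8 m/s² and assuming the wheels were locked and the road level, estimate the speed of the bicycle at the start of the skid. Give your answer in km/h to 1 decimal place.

Initial speed ≈ 33.3 km/h

Deceleration a = μg = 0.52 × 9.8 = 5.096 m/s².
v = √(2a·d) = √(2 × 5.096 × 8.4) = √85.613 = 9.2527 m/s.
= 9.2527 × 3.6 = 33.310 km/h.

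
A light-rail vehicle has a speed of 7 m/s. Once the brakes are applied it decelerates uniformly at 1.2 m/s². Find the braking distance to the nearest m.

Braking distance ≈ 20 m

Braking distance = v²/(2a) = 7.0000² / (2 × 1.200) = 49.000 / 2.400 = 20.417 m.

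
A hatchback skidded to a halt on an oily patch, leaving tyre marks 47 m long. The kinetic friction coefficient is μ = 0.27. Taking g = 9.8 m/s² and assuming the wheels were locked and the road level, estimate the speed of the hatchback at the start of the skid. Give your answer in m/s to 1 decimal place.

Deceleration a = μg = 0.27 × 9.8 = 2.646 m/s².
v = √(2a·d) = √(2 × 2.646 × 47) = √248.724 = 15.7710 m/s.

Initial speed ≈ 15.8 m/s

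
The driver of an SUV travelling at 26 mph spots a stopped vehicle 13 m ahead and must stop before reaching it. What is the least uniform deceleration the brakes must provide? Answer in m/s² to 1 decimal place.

26 mph × 0.44704 = 11.6230 m/s.
v² = 2a·d ⇒ a = v²/(2d) = 11.6230² / (2 × 13.000) = 135.094 / 26.000 = 5.1959 m/s².

Required deceleration ≈ 5.2 m/s²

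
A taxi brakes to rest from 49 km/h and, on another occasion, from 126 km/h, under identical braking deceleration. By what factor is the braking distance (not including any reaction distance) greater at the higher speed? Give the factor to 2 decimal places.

Factor ≈ 6.61

Braking distance d = v²/(2a), so with a fixed, d ∝ v².
Factor = (126/49)² = 2.5714² = 6.6121.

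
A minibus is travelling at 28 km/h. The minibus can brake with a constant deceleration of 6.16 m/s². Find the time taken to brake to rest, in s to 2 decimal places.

Braking time ≈ 1.26 s

28 km/h ÷ 3.6 = 7.7778 m/s.
Braking time = v/a = 7.7778 / 6.160 = 1.263 s.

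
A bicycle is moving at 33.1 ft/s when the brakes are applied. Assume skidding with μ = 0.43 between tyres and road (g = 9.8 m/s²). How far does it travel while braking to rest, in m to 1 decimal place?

Braking distance ≈ 12.1 m

33.1 ft/s × 0.3048 = 10.0889 m/s.
a = μg = 0.43 × 9.8 = 4.214 m/s².
Braking distance = v²/(2a) = 10.0889² / (2 × 4.214) = 101.786 / 8.428 = 12.077 m.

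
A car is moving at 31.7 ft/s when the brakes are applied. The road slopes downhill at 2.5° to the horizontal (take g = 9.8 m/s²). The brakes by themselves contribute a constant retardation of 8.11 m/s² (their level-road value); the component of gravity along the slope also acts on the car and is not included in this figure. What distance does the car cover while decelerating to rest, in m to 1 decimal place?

31.7 ft/s × 0.3048 = 9.6622 m/s.
Gravity along the downhill slope reduces the braking deceleration: a_eff = 8.110 − 9.8·sin 2.5° = 8.110 − 0.427 = 7.683 m/s².
Braking distance = v²/(2a) = 9.6622² / (2 × 7.683) = 93.358 / 15.366 = 6.076 m.

Braking distance ≈ 6.1 m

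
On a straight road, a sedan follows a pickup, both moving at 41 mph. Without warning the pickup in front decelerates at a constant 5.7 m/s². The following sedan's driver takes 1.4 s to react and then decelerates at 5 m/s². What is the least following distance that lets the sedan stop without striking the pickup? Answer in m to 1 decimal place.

Minimum gap ≈ 29.8 m

41 mph × 0.44704 = 18.3286 m/s.
Leader travels v²/(2a_L) = 335.938 / 11.400 = 29.468 m before stopping.
Follower covers v·t_r = 18.3286 × 1.4 = 25.660 m while reacting, then v²/(2a_F) = 335.938 / 10.000 = 33.594 m while braking, for a total of 25.660 + 33.594 = 59.254 m.
Since a_F ≤ a_L and the follower starts braking later, the follower is never slower than the leader, so the closest approach is when both have stopped.
Minimum gap = 59.254 − 29.468 = 29.786 m.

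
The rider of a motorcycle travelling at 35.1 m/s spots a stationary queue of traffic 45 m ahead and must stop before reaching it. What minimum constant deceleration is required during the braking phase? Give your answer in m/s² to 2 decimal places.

Required deceleration ≈ 13.69 m/s²

v² = 2a·d ⇒ a = v²/(2d) = 35.1000² / (2 × 45.000) = 1232.010 / 90.000 = 13.6890 m/s².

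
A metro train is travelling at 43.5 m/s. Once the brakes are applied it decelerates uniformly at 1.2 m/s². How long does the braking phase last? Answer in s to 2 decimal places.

Braking time = v/a = 43.5000 / 1.200 = 36.250 s.

Braking time ≈ 36.25 s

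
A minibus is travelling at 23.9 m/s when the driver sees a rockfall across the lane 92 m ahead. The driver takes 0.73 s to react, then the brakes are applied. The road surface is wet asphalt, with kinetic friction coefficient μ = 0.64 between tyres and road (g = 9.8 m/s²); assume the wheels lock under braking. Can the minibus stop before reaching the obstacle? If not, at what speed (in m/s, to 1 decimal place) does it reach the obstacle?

a = μg = 0.64 × 9.8 = 6.272 m/s².
Reaction distance = 23.9000 × 0.73 = 17.447 m.
Braking distance = v²/(2a) = 571.210 / 12.544 = 45.537 m.
Total stopping distance = 17.447 + 45.537 = 62.984 m, vs 92 m available — it stops with 92 − 62.984 = 29.016 m to spare.

Yes — it stops about 29.0 m short of the obstacle, so it never reaches it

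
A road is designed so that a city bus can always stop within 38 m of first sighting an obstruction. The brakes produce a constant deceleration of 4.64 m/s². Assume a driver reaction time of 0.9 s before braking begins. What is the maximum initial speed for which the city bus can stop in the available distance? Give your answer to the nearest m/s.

Stopping distance: v·t_r + v²/(2a) = 38 with t_r = 0.9 s and a = 4.640 m/s².
So v² + 8.352 v − 352.64 = 0.
Positive root: v = −a·t_r + √((a·t_r)² + 2a·d) = −4.176 + √(17.439 + 352.64) = 15.0614 m/s.

Maximum speed ≈ 15 m/s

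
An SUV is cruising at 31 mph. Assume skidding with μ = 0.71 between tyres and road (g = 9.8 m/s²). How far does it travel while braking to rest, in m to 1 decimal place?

Braking distance ≈ 13.8 m

31 mph × 0.44704 = 13.8582 m/s.
a = μg = 0.71 × 9.8 = 6.958 m/s².
Braking distance = v²/(2a) = 13.8582² / (2 × 6.958) = 192.050 / 13.916 = 13.801 m.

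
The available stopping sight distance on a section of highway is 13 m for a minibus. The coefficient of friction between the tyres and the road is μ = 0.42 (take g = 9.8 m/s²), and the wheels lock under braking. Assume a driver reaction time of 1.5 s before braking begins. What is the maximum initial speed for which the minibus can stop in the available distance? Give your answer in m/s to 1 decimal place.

a = μg = 0.42 × 9.8 = 4.116 m/s².
Stopping distance: v·t_r + v²/(2a) = 13 with t_r = 1.5 s and a = 4.116 m/s².
So v² + 12.348 v − 107.02 = 0.
Positive root: v = −a·t_r + √((a·t_r)² + 2a·d) = −6.174 + √(38.118 + 107.02) = 5.8733 m/s.

Maximum speed ≈ 5.9 m/s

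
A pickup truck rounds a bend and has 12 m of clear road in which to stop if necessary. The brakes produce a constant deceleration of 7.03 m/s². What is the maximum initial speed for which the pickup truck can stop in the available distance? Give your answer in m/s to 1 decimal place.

Maximum speed ≈ 13.0 m/s

v²/(2a) = d ⇒ v = √(2 × 7.030 × 12) = √168.72 = 12.9892 m/s.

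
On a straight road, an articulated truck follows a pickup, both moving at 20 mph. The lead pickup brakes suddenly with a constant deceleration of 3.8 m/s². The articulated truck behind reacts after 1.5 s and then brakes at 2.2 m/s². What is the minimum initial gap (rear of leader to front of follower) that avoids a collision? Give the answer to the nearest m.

20 mph × 0.44704 = 8.9408 m/s.
Leader travels v²/(2a_L) = 79.938 / 7.600 = 10.518 m before stopping.
Follower covers v·t_r = 8.9408 × 1.5 = 13.411 m while reacting, then v²/(2a_F) = 79.938 / 4.400 = 18.168 m while braking, for a total of 13.411 + 18.168 = 31.579 m.
Since a_F ≤ a_L and the follower starts braking later, the follower is never slower than the leader, so the closest approach is when both have stopped.
Minimum gap = 31.579 − 10.518 = 21.061 m.

Minimum gap ≈ 21 m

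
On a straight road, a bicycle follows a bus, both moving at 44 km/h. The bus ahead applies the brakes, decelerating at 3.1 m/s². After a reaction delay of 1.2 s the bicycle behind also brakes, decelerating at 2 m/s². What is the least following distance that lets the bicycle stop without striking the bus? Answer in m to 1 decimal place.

Minimum gap ≈ 27.9 m

44 km/h ÷ 3.6 = 12.2222 m/s.
Leader travels v²/(2a_L) = 149.382 / 6.200 = 24.094 m before stopping.
Follower covers v·t_r = 12.2222 × 1.2 = 14.667 m while reacting, then v²/(2a_F) = 149.382 / 4.000 = 37.346 m while braking, for a total of 14.667 + 37.346 = 52.013 m.
Since a_F ≤ a_L and the follower starts braking later, the follower is never slower than the leader, so the closest approach is when both have stopped.
Minimum gap = 52.013 − 24.094 = 27.919 m.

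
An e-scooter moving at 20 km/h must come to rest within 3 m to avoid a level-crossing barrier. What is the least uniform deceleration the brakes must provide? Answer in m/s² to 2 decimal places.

Required deceleration ≈ 5.14 m/s²

20 km/h ÷ 3.6 = 5.5556 m/s.
v² = 2a·d ⇒ a = v²/(2d) = 5.5556² / (2 × 3.000) = 30.865 / 6.000 = 5.1442 m/s².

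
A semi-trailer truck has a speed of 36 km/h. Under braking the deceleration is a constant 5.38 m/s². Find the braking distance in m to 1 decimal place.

36 km/h ÷ 3.6 = 10.0000 m/s.
Braking distance = v²/(2a) = 10.0000² / (2 × 5.380) = 100.000 / 10.760 = 9.294 m.

Braking distance ≈ 9.3 m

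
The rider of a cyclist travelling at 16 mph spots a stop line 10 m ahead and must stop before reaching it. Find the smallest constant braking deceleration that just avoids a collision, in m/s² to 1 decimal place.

Required deceleration ≈ 2.6 m/s²

16 mph × 0.44704 = 7.1526 m/s.
v² = 2a·d ⇒ a = v²/(2d) = 7.1526² / (2 × 10.000) = 51.160 / 20.000 = 2.5580 m/s².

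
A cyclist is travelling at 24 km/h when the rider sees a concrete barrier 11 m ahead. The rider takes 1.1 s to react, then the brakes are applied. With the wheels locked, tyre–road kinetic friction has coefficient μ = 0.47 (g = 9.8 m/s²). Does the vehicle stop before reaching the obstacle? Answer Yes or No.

24 km/h ÷ 3.6 = 6.6667 m/s.
a = μg = 0.47 × 9.8 = 4.606 m/s².
Reaction distance = 6.6667 × 1.1 = 7.333 m.
Braking distance = v²/(2a) = 44.445 / 9.212 = 4.825 m.
Total stopping distance = 7.333 + 4.825 = 12.158 m, vs 11 m available — it cannot stop in time and overshoots by 12.158 − 11 = 1.158 m.

No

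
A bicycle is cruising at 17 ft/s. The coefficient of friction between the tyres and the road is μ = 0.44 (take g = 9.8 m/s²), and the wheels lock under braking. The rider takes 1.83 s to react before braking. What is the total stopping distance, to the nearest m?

Total stopping distance ≈ 13 m

17 ft/s × 0.3048 = 5.1816 m/s.
a = μg = 0.44 × 9.8 = 4.312 m/s².
Reaction distance = v·t_r = 5.1816 × 1.83 = 9.482 m.
Braking distance = v²/(2a) = 5.1816² / (2 × 4.312) = 26.849 / 8.624 = 3.113 m.
Total = 9.482 + 3.113 = 12.595 m.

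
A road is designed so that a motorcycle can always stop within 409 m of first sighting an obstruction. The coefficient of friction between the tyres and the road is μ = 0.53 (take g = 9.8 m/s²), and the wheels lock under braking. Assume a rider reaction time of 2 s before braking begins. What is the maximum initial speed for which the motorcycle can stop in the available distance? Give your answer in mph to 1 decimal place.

Maximum speed ≈ 124.4 mph

a = μg = 0.53 × 9.8 = 5.194 m/s².
Stopping distance: v·t_r + v²/(2a) = 409 with t_r = 2 s and a = 5.194 m/s².
So v² + 20.776 v − 4248.69 = 0.
Positive root: v = −a·t_r + √((a·t_r)² + 2a·d) = −10.388 + √(107.911 + 4248.69) = 55.6166 m/s.
55.6166 m/s ÷ 0.44704 = 124.411 mph.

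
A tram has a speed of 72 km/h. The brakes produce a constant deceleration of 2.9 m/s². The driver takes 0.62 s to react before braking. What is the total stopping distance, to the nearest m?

Total stopping distance ≈ 81 m

72 km/h ÷ 3.6 = 20.0000 m/s.
Reaction distance = v·t_r = 20.0000 × 0.62 = 12.400 m.
Braking distance = v²/(2a) = 20.0000² / (2 × 2.900) = 400.000 / 5.800 = 68.966 m.
Total = 12.400 + 68.966 = 81.366 m.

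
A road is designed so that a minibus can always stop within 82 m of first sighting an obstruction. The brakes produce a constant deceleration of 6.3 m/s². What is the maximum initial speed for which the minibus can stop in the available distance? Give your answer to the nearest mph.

Maximum speed ≈ 72 mph

v²/(2a) = d ⇒ v = √(2 × 6.300 × 82) = √1033.20 = 32.1434 m/s.
32.1434 m/s ÷ 0.44704 = 71.903 mph.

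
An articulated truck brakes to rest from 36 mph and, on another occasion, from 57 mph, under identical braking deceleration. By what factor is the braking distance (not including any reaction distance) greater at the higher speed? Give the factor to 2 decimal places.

Factor ≈ 2.51

Braking distance d = v²/(2a), so with a fixed, d ∝ v².
Factor = (57/36)² = 1.5833² = 2.5068.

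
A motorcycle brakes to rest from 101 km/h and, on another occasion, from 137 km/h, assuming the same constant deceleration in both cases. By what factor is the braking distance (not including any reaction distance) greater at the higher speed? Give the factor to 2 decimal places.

Braking distance d = v²/(2a), so with a fixed, d ∝ v².
Factor = (137/101)² = 1.3564² = 1.8398.

Factor ≈ 1.84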